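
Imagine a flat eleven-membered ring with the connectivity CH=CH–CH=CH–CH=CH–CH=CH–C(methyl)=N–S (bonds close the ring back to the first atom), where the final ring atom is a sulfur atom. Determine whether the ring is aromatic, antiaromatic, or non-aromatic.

Check conjugation: each doubly-bonded ring atom is sp² with one p-orbital electron; each sp² =N– keeps its lone pair in-plane and puts one electron into the π system; the sulfur donates one lone pair from its p orbital — every position has a p orbital, so the cyclic π system is continuous.
Counting π electrons: 5 × 2 = 10 from the double-bond units + 2 from the S atom = 12.
With 12 = 4·3 π electrons, Hückel's rule classifies the planar ring as antiaromatic.

Antiaromatic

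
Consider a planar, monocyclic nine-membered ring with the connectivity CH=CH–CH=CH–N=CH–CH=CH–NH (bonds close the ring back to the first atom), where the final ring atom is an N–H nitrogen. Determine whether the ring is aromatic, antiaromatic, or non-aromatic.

The p orbitals form a continuous loop: the double-bond atoms are sp², each contributing one p electron; each =N– nitrogen is pyridine-type (lone pair in the sp² plane, one electron in the p orbital); the pyrrole-type nitrogen donates its lone pair from the p orbital. The ring is fully conjugated.
Adding the contributions, 4 × 2 = 8 from the double-bond units + 2 from the NH atom = 10.
With 10 π electrons (n = 2), the Hückel 4n+2 condition holds.

Aromatic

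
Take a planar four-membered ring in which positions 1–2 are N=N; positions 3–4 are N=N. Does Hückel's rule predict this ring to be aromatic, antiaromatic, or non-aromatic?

The p orbitals form a continuous loop: every atom in a ring double bond is sp² and brings one electron to the p orbital; each =N– nitrogen is pyridine-type (lone pair in the sp² plane, one electron in the p orbital). The ring is fully conjugated.
Counting π electrons: 2 × 2 = 4 from the 2 double-bond units.
A 4n π count (4, n = 1) in a planar conjugated ring means antiaromatic.

Antiaromatic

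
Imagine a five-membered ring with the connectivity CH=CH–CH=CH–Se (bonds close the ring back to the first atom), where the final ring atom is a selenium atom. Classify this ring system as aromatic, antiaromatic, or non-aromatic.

The p orbitals form a continuous loop: the double-bond atoms are sp², each contributing one p electron; the selenium donates one lone pair from its p orbital. The ring is fully conjugated.
Counting π electrons: 2 × 2 = 4 from the double-bond units + 2 from the Se atom = 6.
That gives a 4n+2 count (6, n = 1).
This is selenophene.

Aromatic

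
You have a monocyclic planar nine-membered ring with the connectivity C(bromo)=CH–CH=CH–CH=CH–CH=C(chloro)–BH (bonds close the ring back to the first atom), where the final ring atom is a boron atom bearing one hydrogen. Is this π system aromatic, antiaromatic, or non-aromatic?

Every ring atom contributes a p orbital perpendicular to the ring (each doubly-bonded ring atom is sp² with one p-orbital electron; the boron has an empty p orbital), so the π system is cyclic and fully conjugated.
Counting π electrons: 4 × 2 = 8 from the double-bond units + 0 from the BH atom = 8.
A 4n π count (8, n = 2) in a planar conjugated ring means antiaromatic.

Antiaromatic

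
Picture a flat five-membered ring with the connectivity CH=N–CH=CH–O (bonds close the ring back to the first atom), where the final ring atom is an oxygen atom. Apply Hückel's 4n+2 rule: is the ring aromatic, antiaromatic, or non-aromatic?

Every ring atom contributes a p orbital perpendicular to the ring (every atom in a ring double bond is sp² and brings one electron to the p orbital; each =N– nitrogen is pyridine-type (lone pair in the sp² plane, one electron in the p orbital); the oxygen donates one lone pair from its p orbital), so the π system is cyclic and fully conjugated.
Tallying contributions gives 2 × 2 = 4 from the double-bond units + 2 from the O atom = 6.
Since 6 = 4·1 + 2, the ring meets the 4n+2 criterion.

Aromatic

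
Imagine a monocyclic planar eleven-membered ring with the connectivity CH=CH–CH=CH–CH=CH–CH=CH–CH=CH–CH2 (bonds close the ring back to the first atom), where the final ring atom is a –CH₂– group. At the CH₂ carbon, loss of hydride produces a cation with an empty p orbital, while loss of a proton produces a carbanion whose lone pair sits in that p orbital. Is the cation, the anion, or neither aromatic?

Once that carbon is sp², every ring atom has a p orbital and both ions are fully conjugated.
Cation: 5 × 2 + 0 = 10 π electrons → 4(2)+2, aromatic.
Anion: 5 × 2 + 2 = 12 π electrons → 4(3), antiaromatic.

The cation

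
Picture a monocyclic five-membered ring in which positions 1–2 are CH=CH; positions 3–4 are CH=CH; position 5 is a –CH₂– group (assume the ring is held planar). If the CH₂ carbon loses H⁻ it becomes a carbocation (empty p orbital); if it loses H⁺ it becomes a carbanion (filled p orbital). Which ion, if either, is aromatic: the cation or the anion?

Both ions have a continuous loop of p orbitals — each ring atom is sp².
Cation: 2 × 2 + 0 = 4 π electrons → 4(1), antiaromatic.
Anion: 2 × 2 + 2 = 6 π electrons → 4(1)+2, aromatic.

The anion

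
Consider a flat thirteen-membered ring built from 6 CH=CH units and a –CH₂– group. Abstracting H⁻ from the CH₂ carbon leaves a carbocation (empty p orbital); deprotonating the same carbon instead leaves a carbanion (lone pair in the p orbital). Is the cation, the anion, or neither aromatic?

The anion

In either ion the ring is fully conjugated: every atom, including the new sp² carbon, supplies a p orbital.
Cation: 6 × 2 + 0 = 12 π electrons → 4(3), antiaromatic.
Anion: 6 × 2 + 2 = 14 π electrons → 4(3)+2, aromatic.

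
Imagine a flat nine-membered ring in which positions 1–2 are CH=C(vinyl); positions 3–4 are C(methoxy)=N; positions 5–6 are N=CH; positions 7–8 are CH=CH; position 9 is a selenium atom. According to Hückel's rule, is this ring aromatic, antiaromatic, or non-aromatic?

All ring atoms are sp² and supply a p orbital to the ring (the double-bond atoms are sp², each contributing one p electron; each sp² =N– keeps its lone pair in-plane and puts one electron into the π system; the selenium donates one lone pair from its p orbital); the conjugation is uninterrupted.
Tallying contributions gives 4 × 2 = 8 from the double-bond units + 2 from the Se atom = 10.
10 = 4(2) + 2, which satisfies Hückel's 4n+2 rule.

Aromatic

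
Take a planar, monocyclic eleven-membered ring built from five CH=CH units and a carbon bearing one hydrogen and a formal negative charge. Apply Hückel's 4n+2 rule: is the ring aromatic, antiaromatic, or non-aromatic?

Every ring atom contributes a p orbital perpendicular to the ring (each doubly-bonded ring atom is sp² with one p-orbital electron; the carbanion's lone pair occupies the p orbital), so the π system is cyclic and fully conjugated.
Tallying contributions gives 5 × 2 = 10 from the double-bond units + 2 from the CH(-) atom = 12.
With 12 = 4·3 π electrons, Hückel's rule classifies the planar ring as antiaromatic.

Antiaromatic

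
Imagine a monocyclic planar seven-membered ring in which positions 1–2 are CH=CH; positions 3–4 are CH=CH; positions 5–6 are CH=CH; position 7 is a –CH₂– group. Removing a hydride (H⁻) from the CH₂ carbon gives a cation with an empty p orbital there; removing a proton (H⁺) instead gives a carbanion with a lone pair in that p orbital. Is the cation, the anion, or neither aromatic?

The cation

Once that carbon is sp², every ring atom has a p orbital and both ions are fully conjugated.
Cation: 3 × 2 + 0 = 6 π electrons → 4(1)+2, aromatic.
Anion: 3 × 2 + 2 = 8 π electrons → 4(2), antiaromatic.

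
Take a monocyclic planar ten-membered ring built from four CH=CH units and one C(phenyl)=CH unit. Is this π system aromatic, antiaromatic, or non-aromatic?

Aromatic

The p orbitals form a continuous loop: each doubly-bonded ring atom is sp² with one p-orbital electron. The ring is fully conjugated.
Tallying contributions gives 5 × 2 = 10 from the 5 double-bond units.
With 10 π electrons (n = 2), the Hückel 4n+2 condition holds.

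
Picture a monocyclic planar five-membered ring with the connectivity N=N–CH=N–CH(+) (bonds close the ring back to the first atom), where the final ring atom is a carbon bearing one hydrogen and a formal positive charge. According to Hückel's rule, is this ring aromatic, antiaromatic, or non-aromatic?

The p orbitals form a continuous loop: each doubly-bonded ring atom is sp² with one p-orbital electron; each sp² =N– keeps its lone pair in-plane and puts one electron into the π system; the carbocation has an empty p orbital. The ring is fully conjugated.
Tallying contributions gives 2 × 2 = 4 from the double-bond units + 0 from the CH(+) atom = 4.
With 4 = 4·1 π electrons, Hückel's rule classifies the planar ring as antiaromatic.

Antiaromatic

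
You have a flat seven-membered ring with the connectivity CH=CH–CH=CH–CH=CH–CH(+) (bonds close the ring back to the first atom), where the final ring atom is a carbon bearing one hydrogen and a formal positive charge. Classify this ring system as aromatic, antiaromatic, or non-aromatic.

Aromatic

Check conjugation: the double-bond atoms are sp², each contributing one p electron; the carbocation has an empty p orbital — every position has a p orbital, so the cyclic π system is continuous.
Counting π electrons: 3 × 2 = 6 from the double-bond units + 0 from the CH(+) atom = 6.
That gives a 4n+2 count (6, n = 1).
(The species described is the tropylium cation.)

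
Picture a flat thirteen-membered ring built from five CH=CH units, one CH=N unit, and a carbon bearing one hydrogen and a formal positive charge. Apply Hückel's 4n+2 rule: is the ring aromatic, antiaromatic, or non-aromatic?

Antiaromatic

The p orbitals form a continuous loop: the double-bond atoms are sp², each contributing one p electron; each sp² =N– keeps its lone pair in-plane and puts one electron into the π system; the carbocation has an empty p orbital. The ring is fully conjugated.
π-electron count: 6 × 2 = 12 from the double-bond units + 0 from the CH(+) atom = 12.
With 12 = 4·3 π electrons, Hückel's rule classifies the planar ring as antiaromatic.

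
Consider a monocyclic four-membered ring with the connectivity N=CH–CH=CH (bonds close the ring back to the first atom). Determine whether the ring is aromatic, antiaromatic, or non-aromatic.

All ring atoms are sp² and supply a p orbital to the ring (each doubly-bonded ring atom is sp² with one p-orbital electron; each sp² =N– keeps its lone pair in-plane and puts one electron into the π system); the conjugation is uninterrupted.
π-electron count: 2 × 2 = 4 from the 2 double-bond units.
4 is a 4n count (n = 1), so the planar conjugated ring is antiaromatic.

Antiaromatic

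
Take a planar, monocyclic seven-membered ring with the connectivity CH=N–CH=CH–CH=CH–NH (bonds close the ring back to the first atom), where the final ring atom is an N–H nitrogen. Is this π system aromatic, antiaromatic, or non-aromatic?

The p orbitals form a continuous loop: every atom in a ring double bond is sp² and brings one electron to the p orbital; each =N– nitrogen is pyridine-type (lone pair in the sp² plane, one electron in the p orbital); the pyrrole-type nitrogen donates its lone pair from the p orbital. The ring is fully conjugated.
Tallying contributions gives 3 × 2 = 6 from the double-bond units + 2 from the NH atom = 8.
8 is a 4n count (n = 2), so the planar conjugated ring is antiaromatic.

Antiaromatic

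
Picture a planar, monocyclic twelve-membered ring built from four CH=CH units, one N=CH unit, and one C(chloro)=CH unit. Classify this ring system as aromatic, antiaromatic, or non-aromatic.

Antiaromatic

Check conjugation: the double-bond atoms are sp², each contributing one p electron; each sp² =N– keeps its lone pair in-plane and puts one electron into the π system — every position has a p orbital, so the cyclic π system is continuous.
π-electron count: 6 × 2 = 12 from the 6 double-bond units.
With 12 = 4·3 π electrons, Hückel's rule classifies the planar ring as antiaromatic.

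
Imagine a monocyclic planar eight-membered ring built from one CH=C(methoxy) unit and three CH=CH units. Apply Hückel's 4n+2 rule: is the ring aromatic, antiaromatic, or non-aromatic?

Antiaromatic

The p orbitals form a continuous loop: every atom in a ring double bond is sp² and brings one electron to the p orbital. The ring is fully conjugated.
Adding the contributions, 4 × 2 = 8 from the 4 double-bond units.
With 8 = 4·2 π electrons, Hückel's rule classifies the planar ring as antiaromatic.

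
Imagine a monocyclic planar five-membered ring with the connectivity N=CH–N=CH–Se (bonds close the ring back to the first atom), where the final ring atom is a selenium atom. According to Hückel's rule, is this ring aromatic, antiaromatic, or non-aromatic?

Aromatic

Check conjugation: each doubly-bonded ring atom is sp² with one p-orbital electron; the doubly-bonded nitrogens are pyridine-type — their lone pairs lie in the ring plane, leaving one electron in the p orbital; the selenium donates one lone pair from its p orbital — every position has a p orbital, so the cyclic π system is continuous.
Counting π electrons: 2 × 2 = 4 from the double-bond units + 2 from the Se atom = 6.
That gives a 4n+2 count (6, n = 1).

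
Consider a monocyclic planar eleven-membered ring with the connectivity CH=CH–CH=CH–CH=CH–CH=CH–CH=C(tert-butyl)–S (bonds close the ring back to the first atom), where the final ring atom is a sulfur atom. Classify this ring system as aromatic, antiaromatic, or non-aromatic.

Antiaromatic

All ring atoms are sp² and supply a p orbital to the ring (every atom in a ring double bond is sp² and brings one electron to the p orbital; the sulfur donates one lone pair from its p orbital); the conjugation is uninterrupted.
Adding the contributions, 5 × 2 = 10 from the double-bond units + 2 from the S atom = 12.
With 12 = 4·3 π electrons, Hückel's rule classifies the planar ring as antiaromatic.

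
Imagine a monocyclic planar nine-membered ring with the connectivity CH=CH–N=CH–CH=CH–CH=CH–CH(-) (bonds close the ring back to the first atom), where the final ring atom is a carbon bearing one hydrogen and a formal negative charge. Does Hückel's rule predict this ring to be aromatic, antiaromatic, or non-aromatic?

Aromatic

Check conjugation: the double-bond atoms are sp², each contributing one p electron; each =N– nitrogen is pyridine-type (lone pair in the sp² plane, one electron in the p orbital); the carbanion's lone pair occupies the p orbital — every position has a p orbital, so the cyclic π system is continuous.
Counting π electrons: 4 × 2 = 8 from the double-bond units + 2 from the CH(-) atom = 10.
That gives a 4n+2 count (10, n = 2).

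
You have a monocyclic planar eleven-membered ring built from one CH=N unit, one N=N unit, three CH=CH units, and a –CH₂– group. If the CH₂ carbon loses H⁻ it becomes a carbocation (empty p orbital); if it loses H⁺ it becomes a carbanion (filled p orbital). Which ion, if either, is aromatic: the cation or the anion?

Once that carbon is sp², every ring atom has a p orbital and both ions are fully conjugated.
Cation: 5 × 2 + 0 = 10 π electrons → 4(2)+2, aromatic.
Anion: 5 × 2 + 2 = 12 π electrons → 4(3), antiaromatic.

The cation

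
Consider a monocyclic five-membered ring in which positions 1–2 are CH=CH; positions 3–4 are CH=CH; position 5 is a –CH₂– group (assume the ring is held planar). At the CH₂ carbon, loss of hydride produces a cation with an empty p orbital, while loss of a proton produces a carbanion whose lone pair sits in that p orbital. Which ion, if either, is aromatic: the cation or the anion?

The anion

Both ions have a continuous loop of p orbitals — each ring atom is sp².
Cation: 2 × 2 + 0 = 4 π electrons → 4(1), antiaromatic.
Anion: 2 × 2 + 2 = 6 π electrons → 4(1)+2, aromatic.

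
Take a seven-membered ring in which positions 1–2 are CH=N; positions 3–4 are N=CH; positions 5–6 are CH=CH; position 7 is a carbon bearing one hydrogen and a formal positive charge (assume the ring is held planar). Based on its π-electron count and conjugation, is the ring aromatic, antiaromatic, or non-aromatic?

Every ring atom contributes a p orbital perpendicular to the ring (the double-bond atoms are sp², each contributing one p electron; the doubly-bonded nitrogens are pyridine-type — their lone pairs lie in the ring plane, leaving one electron in the p orbital; the carbocation has an empty p orbital), so the π system is cyclic and fully conjugated.
Tallying contributions gives 3 × 2 = 6 from the double-bond units + 0 from the CH(+) atom = 6.
That gives a 4n+2 count (6, n = 1).

Aromatic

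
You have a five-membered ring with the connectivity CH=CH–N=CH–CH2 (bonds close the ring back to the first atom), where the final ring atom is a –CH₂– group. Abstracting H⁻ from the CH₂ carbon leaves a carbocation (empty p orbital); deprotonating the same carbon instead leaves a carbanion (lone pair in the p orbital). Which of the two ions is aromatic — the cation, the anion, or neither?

The anion

Both ions have a continuous loop of p orbitals — each ring atom is sp².
Cation: 2 × 2 + 0 = 4 π electrons → 4(1), antiaromatic.
Anion: 2 × 2 + 2 = 6 π electrons → 4(1)+2, aromatic.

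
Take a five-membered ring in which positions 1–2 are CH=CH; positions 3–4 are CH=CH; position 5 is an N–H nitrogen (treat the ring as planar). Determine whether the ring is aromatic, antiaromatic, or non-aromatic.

Aromatic

All ring atoms are sp² and supply a p orbital to the ring (the double-bond atoms are sp², each contributing one p electron; the pyrrole-type nitrogen donates its lone pair from the p orbital); the conjugation is uninterrupted.
Adding the contributions, 2 × 2 = 4 from the double-bond units + 2 from the NH atom = 6.
6 = 4(1) + 2, which satisfies Hückel's 4n+2 rule.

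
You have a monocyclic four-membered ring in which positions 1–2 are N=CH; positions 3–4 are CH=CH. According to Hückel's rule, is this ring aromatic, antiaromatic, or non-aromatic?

Check conjugation: each doubly-bonded ring atom is sp² with one p-orbital electron; each =N– nitrogen is pyridine-type (lone pair in the sp² plane, one electron in the p orbital) — every position has a p orbital, so the cyclic π system is continuous.
Adding the contributions, 2 × 2 = 4 from the 2 double-bond units.
A 4n π count (4, n = 1) in a planar conjugated ring means antiaromatic.

Antiaromatic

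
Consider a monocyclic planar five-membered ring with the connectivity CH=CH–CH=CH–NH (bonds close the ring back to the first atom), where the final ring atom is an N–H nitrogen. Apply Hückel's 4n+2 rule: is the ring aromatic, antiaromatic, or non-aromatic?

All ring atoms are sp² and supply a p orbital to the ring (each doubly-bonded ring atom is sp² with one p-orbital electron; the pyrrole-type nitrogen donates its lone pair from the p orbital); the conjugation is uninterrupted.
Tallying contributions gives 2 × 2 = 4 from the double-bond units + 2 from the NH atom = 6.
With 6 π electrons (n = 1), the Hückel 4n+2 condition holds.
(This ring is pyrrole.)

Aromatic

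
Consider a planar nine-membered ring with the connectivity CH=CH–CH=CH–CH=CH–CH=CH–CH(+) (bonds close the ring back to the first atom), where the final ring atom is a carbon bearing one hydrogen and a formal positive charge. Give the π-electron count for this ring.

8

Check conjugation: the double-bond atoms are sp², each contributing one p electron; the carbocation has an empty p orbital — every position has a p orbital, so the cyclic π system is continuous.
Tallying contributions gives 4 × 2 = 8 from the double-bond units + 0 from the CH(+) atom = 8.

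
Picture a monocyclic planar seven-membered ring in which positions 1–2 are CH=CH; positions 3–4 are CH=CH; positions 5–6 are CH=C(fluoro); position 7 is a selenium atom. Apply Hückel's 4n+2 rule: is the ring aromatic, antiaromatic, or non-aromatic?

Antiaromatic

All ring atoms are sp² and supply a p orbital to the ring (every atom in a ring double bond is sp² and brings one electron to the p orbital; the selenium donates one lone pair from its p orbital); the conjugation is uninterrupted.
π-electron count: 3 × 2 = 6 from the double-bond units + 2 from the Se atom = 8.
With 8 = 4·2 π electrons, Hückel's rule classifies the planar ring as antiaromatic.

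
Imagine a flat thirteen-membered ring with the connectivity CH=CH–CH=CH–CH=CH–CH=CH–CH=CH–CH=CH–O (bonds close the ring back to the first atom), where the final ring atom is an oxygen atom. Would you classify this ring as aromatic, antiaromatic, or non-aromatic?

Aromatic

The p orbitals form a continuous loop: the double-bond atoms are sp², each contributing one p electron; the oxygen donates one lone pair from its p orbital. The ring is fully conjugated.
Tallying contributions gives 6 × 2 = 12 from the double-bond units + 2 from the O atom = 14.
14 = 4(3) + 2, which satisfies Hückel's 4n+2 rule.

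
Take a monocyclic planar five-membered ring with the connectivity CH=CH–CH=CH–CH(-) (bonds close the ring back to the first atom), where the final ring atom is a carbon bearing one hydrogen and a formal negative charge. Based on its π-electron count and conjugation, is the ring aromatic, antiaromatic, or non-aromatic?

Aromatic

Check conjugation: the double-bond atoms are sp², each contributing one p electron; the carbanion's lone pair occupies the p orbital — every position has a p orbital, so the cyclic π system is continuous.
Adding the contributions, 2 × 2 = 4 from the double-bond units + 2 from the CH(-) atom = 6.
With 6 π electrons (n = 1), the Hückel 4n+2 condition holds.
(The species described is the cyclopentadienyl anion.)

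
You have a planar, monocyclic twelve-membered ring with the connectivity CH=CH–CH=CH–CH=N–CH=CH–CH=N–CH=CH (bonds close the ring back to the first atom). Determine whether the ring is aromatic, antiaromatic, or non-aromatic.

Every ring atom contributes a p orbital perpendicular to the ring (every atom in a ring double bond is sp² and brings one electron to the p orbital; each sp² =N– keeps its lone pair in-plane and puts one electron into the π system), so the π system is cyclic and fully conjugated.
Counting π electrons: 6 × 2 = 12 from the 6 double-bond units.
12 = 4(3); a planar, fully conjugated 4n system is antiaromatic.

Antiaromatic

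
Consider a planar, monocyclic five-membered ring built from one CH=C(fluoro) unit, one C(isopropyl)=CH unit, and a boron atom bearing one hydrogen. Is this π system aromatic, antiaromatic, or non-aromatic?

All ring atoms are sp² and supply a p orbital to the ring (every atom in a ring double bond is sp² and brings one electron to the p orbital; the boron has an empty p orbital); the conjugation is uninterrupted.
Adding the contributions, 2 × 2 = 4 from the double-bond units + 0 from the BH atom = 4.
With 4 = 4·1 π electrons, Hückel's rule classifies the planar ring as antiaromatic.

Antiaromatic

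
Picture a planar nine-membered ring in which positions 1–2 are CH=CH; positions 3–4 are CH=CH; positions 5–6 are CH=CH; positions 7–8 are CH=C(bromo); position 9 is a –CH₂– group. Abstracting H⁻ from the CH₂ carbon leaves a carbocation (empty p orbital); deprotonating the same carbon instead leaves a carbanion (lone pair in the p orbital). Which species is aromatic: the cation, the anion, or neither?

The anion

Once that carbon is sp², every ring atom has a p orbital and both ions are fully conjugated.
Cation: 4 × 2 + 0 = 8 π electrons → 4(2), antiaromatic.
Anion: 4 × 2 + 2 = 10 π electrons → 4(2)+2, aromatic.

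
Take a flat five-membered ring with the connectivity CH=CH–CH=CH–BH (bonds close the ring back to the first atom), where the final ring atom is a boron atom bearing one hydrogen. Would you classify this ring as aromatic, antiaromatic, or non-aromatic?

The p orbitals form a continuous loop: the double-bond atoms are sp², each contributing one p electron; the boron has an empty p orbital. The ring is fully conjugated.
Tallying contributions gives 2 × 2 = 4 from the double-bond units + 0 from the BH atom = 4.
4 is a 4n count (n = 1), so the planar conjugated ring is antiaromatic.
This is borole.

Antiaromatic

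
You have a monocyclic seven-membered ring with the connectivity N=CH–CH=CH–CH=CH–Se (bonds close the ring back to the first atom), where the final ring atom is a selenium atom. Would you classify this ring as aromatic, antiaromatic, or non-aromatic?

Antiaromatic

The p orbitals form a continuous loop: the double-bond atoms are sp², each contributing one p electron; each sp² =N– keeps its lone pair in-plane and puts one electron into the π system; the selenium donates one lone pair from its p orbital. The ring is fully conjugated.
Adding the contributions, 3 × 2 = 6 from the double-bond units + 2 from the Se atom = 8.
With 8 = 4·2 π electrons, Hückel's rule classifies the planar ring as antiaromatic.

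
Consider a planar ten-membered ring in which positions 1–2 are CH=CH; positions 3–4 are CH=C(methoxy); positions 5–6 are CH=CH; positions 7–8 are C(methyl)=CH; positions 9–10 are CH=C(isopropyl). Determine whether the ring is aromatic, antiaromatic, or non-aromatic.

Aromatic

All ring atoms are sp² and supply a p orbital to the ring (each doubly-bonded ring atom is sp² with one p-orbital electron); the conjugation is uninterrupted.
Tallying contributions gives 5 × 2 = 10 from the 5 double-bond units.
With 10 π electrons (n = 2), the Hückel 4n+2 condition holds.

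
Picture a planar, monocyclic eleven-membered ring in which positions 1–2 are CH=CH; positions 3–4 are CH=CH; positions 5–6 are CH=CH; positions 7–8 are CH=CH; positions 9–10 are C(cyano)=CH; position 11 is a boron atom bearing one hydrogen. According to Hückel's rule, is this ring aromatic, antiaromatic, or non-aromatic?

All ring atoms are sp² and supply a p orbital to the ring (every atom in a ring double bond is sp² and brings one electron to the p orbital; the boron has an empty p orbital); the conjugation is uninterrupted.
π-electron count: 5 × 2 = 10 from the double-bond units + 0 from the BH atom = 10.
With 10 π electrons (n = 2), the Hückel 4n+2 condition holds.

Aromatic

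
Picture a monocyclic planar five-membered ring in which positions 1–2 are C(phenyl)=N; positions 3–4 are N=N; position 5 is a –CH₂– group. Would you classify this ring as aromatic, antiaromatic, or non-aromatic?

The CH2 position has four σ bonds — the tetrahedral CH₂ carbon is sp³ and has no p orbital in the ring π system — so the cyclic conjugation is interrupted.
A ring that is not fully conjugated cannot be aromatic or antiaromatic regardless of its π-electron count.

Non-aromatic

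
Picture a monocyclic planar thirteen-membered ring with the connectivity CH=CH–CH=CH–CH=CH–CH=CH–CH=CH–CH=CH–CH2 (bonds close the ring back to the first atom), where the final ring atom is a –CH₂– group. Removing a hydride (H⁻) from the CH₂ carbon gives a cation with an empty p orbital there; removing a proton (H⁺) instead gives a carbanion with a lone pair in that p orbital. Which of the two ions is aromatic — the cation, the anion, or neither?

The anion

Once that carbon is sp², every ring atom has a p orbital and both ions are fully conjugated.
Cation: 6 × 2 + 0 = 12 π electrons → 4(3), antiaromatic.
Anion: 6 × 2 + 2 = 14 π electrons → 4(3)+2, aromatic.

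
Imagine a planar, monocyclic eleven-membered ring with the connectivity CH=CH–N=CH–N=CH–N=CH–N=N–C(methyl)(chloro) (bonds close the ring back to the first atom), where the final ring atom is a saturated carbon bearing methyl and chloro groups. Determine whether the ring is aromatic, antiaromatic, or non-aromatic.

Non-aromatic

The C(methyl)(chloro) position has four σ bonds — that saturated carbon is sp³ and has no p orbital in the ring π system — so the cyclic conjugation is interrupted.
Without a continuous loop of overlapping p orbitals the Hückel electron count never comes into play.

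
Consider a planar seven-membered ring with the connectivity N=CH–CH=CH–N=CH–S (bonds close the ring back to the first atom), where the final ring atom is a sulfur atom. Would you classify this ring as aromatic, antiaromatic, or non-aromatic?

Antiaromatic

The p orbitals form a continuous loop: every atom in a ring double bond is sp² and brings one electron to the p orbital; each =N– nitrogen is pyridine-type (lone pair in the sp² plane, one electron in the p orbital); the sulfur donates one lone pair from its p orbital. The ring is fully conjugated.
π-electron count: 3 × 2 = 6 from the double-bond units + 2 from the S atom = 8.
8 is a 4n count (n = 2), so the planar conjugated ring is antiaromatic.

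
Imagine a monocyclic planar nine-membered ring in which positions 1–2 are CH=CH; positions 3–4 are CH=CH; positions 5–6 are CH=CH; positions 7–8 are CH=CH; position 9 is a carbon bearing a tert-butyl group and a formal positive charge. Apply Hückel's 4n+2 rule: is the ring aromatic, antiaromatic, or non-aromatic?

Check conjugation: each doubly-bonded ring atom is sp² with one p-orbital electron; the carbocation has an empty p orbital — every position has a p orbital, so the cyclic π system is continuous.
Counting π electrons: 4 × 2 = 8 from the double-bond units + 0 from the C(tert-butyl)(+) atom = 8.
8 = 4(2); a planar, fully conjugated 4n system is antiaromatic.

Antiaromatic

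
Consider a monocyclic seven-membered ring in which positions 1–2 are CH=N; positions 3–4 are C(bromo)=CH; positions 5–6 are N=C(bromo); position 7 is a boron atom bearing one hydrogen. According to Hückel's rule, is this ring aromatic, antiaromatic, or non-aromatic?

Every ring atom contributes a p orbital perpendicular to the ring (the double-bond atoms are sp², each contributing one p electron; the doubly-bonded nitrogens are pyridine-type — their lone pairs lie in the ring plane, leaving one electron in the p orbital; the boron has an empty p orbital), so the π system is cyclic and fully conjugated.
Tallying contributions gives 3 × 2 = 6 from the double-bond units + 0 from the BH atom = 6.
That gives a 4n+2 count (6, n = 1).

Aromatic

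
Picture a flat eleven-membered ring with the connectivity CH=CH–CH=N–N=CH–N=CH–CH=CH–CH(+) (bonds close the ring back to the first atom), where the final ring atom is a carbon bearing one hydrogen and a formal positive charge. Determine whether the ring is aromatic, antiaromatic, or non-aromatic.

Aromatic

Every ring atom contributes a p orbital perpendicular to the ring (every atom in a ring double bond is sp² and brings one electron to the p orbital; the doubly-bonded nitrogens are pyridine-type — their lone pairs lie in the ring plane, leaving one electron in the p orbital; the carbocation has an empty p orbital), so the π system is cyclic and fully conjugated.
Adding the contributions, 5 × 2 = 10 from the double-bond units + 0 from the CH(+) atom = 10.
That gives a 4n+2 count (10, n = 2).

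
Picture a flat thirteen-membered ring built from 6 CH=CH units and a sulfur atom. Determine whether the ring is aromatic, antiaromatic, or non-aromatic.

All ring atoms are sp² and supply a p orbital to the ring (each doubly-bonded ring atom is sp² with one p-orbital electron; the sulfur donates one lone pair from its p orbital); the conjugation is uninterrupted.
π-electron count: 6 × 2 = 12 from the double-bond units + 2 from the S atom = 14.
14 = 4(3) + 2, which satisfies Hückel's 4n+2 rule.

Aromatic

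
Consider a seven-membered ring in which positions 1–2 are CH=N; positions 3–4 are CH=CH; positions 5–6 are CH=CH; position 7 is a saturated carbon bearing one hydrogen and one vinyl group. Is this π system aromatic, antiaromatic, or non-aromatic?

Non-aromatic

Because that saturated carbon is sp³ and has no p orbital in the ring π system at the CH(vinyl) position, the π system cannot extend all the way around the ring.
Without a continuous loop of overlapping p orbitals the Hückel electron count never comes into play.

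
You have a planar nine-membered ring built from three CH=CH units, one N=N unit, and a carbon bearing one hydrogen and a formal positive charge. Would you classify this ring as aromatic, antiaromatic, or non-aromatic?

The p orbitals form a continuous loop: each doubly-bonded ring atom is sp² with one p-orbital electron; each sp² =N– keeps its lone pair in-plane and puts one electron into the π system; the carbocation has an empty p orbital. The ring is fully conjugated.
π-electron count: 4 × 2 = 8 from the double-bond units + 0 from the CH(+) atom = 8.
8 = 4(2); a planar, fully conjugated 4n system is antiaromatic.

Antiaromatic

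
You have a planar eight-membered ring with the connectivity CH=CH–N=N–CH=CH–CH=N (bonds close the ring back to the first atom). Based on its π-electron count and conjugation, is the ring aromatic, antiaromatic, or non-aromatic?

The p orbitals form a continuous loop: every atom in a ring double bond is sp² and brings one electron to the p orbital; the doubly-bonded nitrogens are pyridine-type — their lone pairs lie in the ring plane, leaving one electron in the p orbital. The ring is fully conjugated.
π-electron count: 4 × 2 = 8 from the 4 double-bond units.
With 8 = 4·2 π electrons, Hückel's rule classifies the planar ring as antiaromatic.

Antiaromatic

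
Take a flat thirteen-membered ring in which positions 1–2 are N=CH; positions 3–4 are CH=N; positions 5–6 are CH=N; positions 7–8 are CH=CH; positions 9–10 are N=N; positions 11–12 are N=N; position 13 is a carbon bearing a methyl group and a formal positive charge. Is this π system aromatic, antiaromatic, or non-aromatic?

Check conjugation: each doubly-bonded ring atom is sp² with one p-orbital electron; each sp² =N– keeps its lone pair in-plane and puts one electron into the π system; the carbocation has an empty p orbital — every position has a p orbital, so the cyclic π system is continuous.
Adding the contributions, 6 × 2 = 12 from the double-bond units + 0 from the C(methyl)(+) atom = 12.
12 = 4(3); a planar, fully conjugated 4n system is antiaromatic.

Antiaromatic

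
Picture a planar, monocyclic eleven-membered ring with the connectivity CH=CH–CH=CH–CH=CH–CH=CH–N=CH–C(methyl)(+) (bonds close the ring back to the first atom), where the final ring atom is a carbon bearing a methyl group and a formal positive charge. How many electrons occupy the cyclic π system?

The p orbitals form a continuous loop: the double-bond atoms are sp², each contributing one p electron; the doubly-bonded nitrogens are pyridine-type — their lone pairs lie in the ring plane, leaving one electron in the p orbital; the carbocation has an empty p orbital. The ring is fully conjugated.
Tallying contributions gives 5 × 2 = 10 from the double-bond units + 0 from the C(methyl)(+) atom = 10.

10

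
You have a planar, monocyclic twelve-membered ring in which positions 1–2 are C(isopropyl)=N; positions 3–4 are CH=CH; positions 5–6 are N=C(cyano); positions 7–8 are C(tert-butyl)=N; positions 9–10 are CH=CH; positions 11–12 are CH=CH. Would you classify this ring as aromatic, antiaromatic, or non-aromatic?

Check conjugation: the double-bond atoms are sp², each contributing one p electron; each =N– nitrogen is pyridine-type (lone pair in the sp² plane, one electron in the p orbital) — every position has a p orbital, so the cyclic π system is continuous.
π-electron count: 6 × 2 = 12 from the 6 double-bond units.
With 12 = 4·3 π electrons, Hückel's rule classifies the planar ring as antiaromatic.

Antiaromatic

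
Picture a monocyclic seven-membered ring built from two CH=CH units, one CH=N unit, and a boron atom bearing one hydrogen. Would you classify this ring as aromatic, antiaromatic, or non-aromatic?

All ring atoms are sp² and supply a p orbital to the ring (each doubly-bonded ring atom is sp² with one p-orbital electron; each =N– nitrogen is pyridine-type (lone pair in the sp² plane, one electron in the p orbital); the boron has an empty p orbital); the conjugation is uninterrupted.
π-electron count: 3 × 2 = 6 from the double-bond units + 0 from the BH atom = 6.
6 = 4(1) + 2, which satisfies Hückel's 4n+2 rule.

Aromatic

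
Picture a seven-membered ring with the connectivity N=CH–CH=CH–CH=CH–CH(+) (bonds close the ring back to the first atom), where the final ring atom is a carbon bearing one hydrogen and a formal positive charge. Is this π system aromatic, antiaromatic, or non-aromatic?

Aromatic

All ring atoms are sp² and supply a p orbital to the ring (the double-bond atoms are sp², each contributing one p electron; each =N– nitrogen is pyridine-type (lone pair in the sp² plane, one electron in the p orbital); the carbocation has an empty p orbital); the conjugation is uninterrupted.
Adding the contributions, 3 × 2 = 6 from the double-bond units + 0 from the CH(+) atom = 6.
6 = 4(1) + 2, which satisfies Hückel's 4n+2 rule.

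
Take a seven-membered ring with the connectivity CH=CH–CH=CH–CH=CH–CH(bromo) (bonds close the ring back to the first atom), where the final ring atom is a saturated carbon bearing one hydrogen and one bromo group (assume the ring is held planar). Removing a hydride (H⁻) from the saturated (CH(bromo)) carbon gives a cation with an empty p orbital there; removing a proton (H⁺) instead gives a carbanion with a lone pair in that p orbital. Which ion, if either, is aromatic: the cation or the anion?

The cation

Once that carbon is sp², every ring atom has a p orbital and both ions are fully conjugated.
Cation: 3 × 2 + 0 = 6 π electrons → 4(1)+2, aromatic.
Anion: 3 × 2 + 2 = 8 π electrons → 4(2), antiaromatic.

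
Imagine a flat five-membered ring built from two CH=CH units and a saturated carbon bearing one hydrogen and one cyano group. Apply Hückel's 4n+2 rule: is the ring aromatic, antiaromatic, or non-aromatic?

Non-aromatic

The CH(cyano) position has four σ bonds — that saturated carbon is sp³ and has no p orbital in the ring π system — so the cyclic conjugation is interrupted.
Broken conjugation rules out both aromaticity and antiaromaticity.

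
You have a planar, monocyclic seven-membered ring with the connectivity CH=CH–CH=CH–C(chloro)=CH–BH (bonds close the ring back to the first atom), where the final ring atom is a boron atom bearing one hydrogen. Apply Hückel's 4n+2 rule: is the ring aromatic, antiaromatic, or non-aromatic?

The p orbitals form a continuous loop: every atom in a ring double bond is sp² and brings one electron to the p orbital; the boron has an empty p orbital. The ring is fully conjugated.
Counting π electrons: 3 × 2 = 6 from the double-bond units + 0 from the BH atom = 6.
6 = 4(1) + 2, which satisfies Hückel's 4n+2 rule.

Aromatic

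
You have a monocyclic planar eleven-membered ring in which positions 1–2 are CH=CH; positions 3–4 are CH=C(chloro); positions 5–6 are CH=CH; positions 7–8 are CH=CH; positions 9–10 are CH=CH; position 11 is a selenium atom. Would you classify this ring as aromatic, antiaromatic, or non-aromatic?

Every ring atom contributes a p orbital perpendicular to the ring (every atom in a ring double bond is sp² and brings one electron to the p orbital; the selenium donates one lone pair from its p orbital), so the π system is cyclic and fully conjugated.
π-electron count: 5 × 2 = 10 from the double-bond units + 2 from the Se atom = 12.
With 12 = 4·3 π electrons, Hückel's rule classifies the planar ring as antiaromatic.

Antiaromatic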